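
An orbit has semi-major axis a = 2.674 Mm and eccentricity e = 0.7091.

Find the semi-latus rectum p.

Convert to SI: a = 2.674 Mm = 2.674e+06 m.
p = a (1 − e²).
p = 2.674e+06 · (1 − (0.7091)²) = 2.674e+06 · 0.497177 ≈ 1.329e+06 m = 1.329 Mm.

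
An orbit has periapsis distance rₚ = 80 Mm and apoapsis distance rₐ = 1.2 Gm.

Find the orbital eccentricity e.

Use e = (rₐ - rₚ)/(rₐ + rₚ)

Convert to SI: rₚ = 80 Mm = 8e+07 m; rₐ = 1.2 Gm = 1.2e+09 m.
e = (rₐ − rₚ) / (rₐ + rₚ).
e = (1.2e+09 − 8e+07) / (1.2e+09 + 8e+07) = 1.12e+09 / 1.28e+09 ≈ 0.875.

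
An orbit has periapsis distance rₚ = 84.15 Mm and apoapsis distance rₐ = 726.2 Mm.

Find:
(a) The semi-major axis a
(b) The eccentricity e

Convert to SI: rₚ = 84.15 Mm = 8.415e+07 m; rₐ = 726.2 Mm = 7.262e+08 m.
(a) a = (rₚ + rₐ) / 2 = (8.415e+07 + 7.262e+08) / 2 ≈ 4.052e+08 m = 405.2 Mm.
(b) e = (rₐ − rₚ) / (rₐ + rₚ) = (7.262e+08 − 8.415e+07) / (7.262e+08 + 8.415e+07) ≈ 0.7923.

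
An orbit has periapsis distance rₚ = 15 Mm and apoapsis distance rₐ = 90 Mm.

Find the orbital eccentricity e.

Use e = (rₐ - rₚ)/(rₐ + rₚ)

Convert to SI: rₚ = 15 Mm = 1.5e+07 m; rₐ = 90 Mm = 9e+07 m.
e = (rₐ − rₚ) / (rₐ + rₚ).
e = (9e+07 − 1.5e+07) / (9e+07 + 1.5e+07) = 7.5e+07 / 1.05e+08 ≈ 0.7143.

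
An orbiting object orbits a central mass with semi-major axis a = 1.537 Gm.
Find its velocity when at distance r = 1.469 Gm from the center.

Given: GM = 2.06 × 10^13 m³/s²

Convert to SI: a = 1.537 Gm = 1.537e+09 m; r = 1.469 Gm = 1.469e+09 m.
Vis-viva: v = √(GM · (2/r − 1/a)).
2/r − 1/a = 2/1.469e+09 − 1/1.537e+09 = 7.10852e-10 m⁻¹.
v = √(2.06e+13 · 7.10852e-10) m/s ≈ 121 m/s = 121 m/s.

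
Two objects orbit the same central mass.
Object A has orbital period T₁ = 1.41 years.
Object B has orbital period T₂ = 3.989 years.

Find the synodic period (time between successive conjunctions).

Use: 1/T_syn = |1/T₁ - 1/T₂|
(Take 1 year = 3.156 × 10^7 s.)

Convert to SI: T₁ = 1.41 years = 4.44996e+07 s; T₂ = 3.989 years = 1.25893e+08 s.
T_syn = |T₁ · T₂ / (T₁ − T₂)|.
T_syn = |4.44996e+07 · 1.25893e+08 / (4.44996e+07 − 1.25893e+08)| s ≈ 6.883e+07 s = 2.181 years.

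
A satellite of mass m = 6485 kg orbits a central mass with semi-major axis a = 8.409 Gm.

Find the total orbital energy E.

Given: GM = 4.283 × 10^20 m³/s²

Convert to SI: a = 8.409 Gm = 8.409e+09 m.
E = −GMm / (2a).
E = −4.283e+20 · 6485 / (2 · 8.409e+09) J ≈ -1.652e+14 J = -165.2 TJ.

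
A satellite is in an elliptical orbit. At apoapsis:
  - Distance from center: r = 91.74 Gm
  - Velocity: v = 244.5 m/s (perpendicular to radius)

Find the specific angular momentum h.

Convert to SI: r = 91.74 Gm = 9.174e+10 m.
With v perpendicular to r, h = r · v.
h = 9.174e+10 · 244.5 m²/s ≈ 2.243e+13 m²/s.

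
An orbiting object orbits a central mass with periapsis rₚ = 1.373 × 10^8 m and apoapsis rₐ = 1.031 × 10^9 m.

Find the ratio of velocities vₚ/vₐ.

Conservation of angular momentum gives rₚvₚ = rₐvₐ, so vₚ/vₐ = rₐ/rₚ.
vₚ/vₐ = 1.031e+09 / 1.373e+08 ≈ 7.509.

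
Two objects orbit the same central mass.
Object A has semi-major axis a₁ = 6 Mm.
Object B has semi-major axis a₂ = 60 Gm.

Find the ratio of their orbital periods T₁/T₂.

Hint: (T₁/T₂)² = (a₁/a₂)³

Convert to SI: a₁ = 6 Mm = 6e+06 m; a₂ = 60 Gm = 6e+10 m.
From Kepler's third law, (T₁/T₂)² = (a₁/a₂)³, so T₁/T₂ = (a₁/a₂)^(3/2).
a₁/a₂ = 6e+06 / 6e+10 = 0.0001.
T₁/T₂ = (0.0001)^(3/2) ≈ 1e-06.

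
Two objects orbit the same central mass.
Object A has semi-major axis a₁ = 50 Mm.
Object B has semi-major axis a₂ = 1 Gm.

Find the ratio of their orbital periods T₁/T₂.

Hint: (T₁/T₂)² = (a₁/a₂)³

Convert to SI: a₁ = 50 Mm = 5e+07 m; a₂ = 1 Gm = 1e+09 m.
From Kepler's third law, (T₁/T₂)² = (a₁/a₂)³, so T₁/T₂ = (a₁/a₂)^(3/2).
a₁/a₂ = 5e+07 / 1e+09 = 0.05.
T₁/T₂ = (0.05)^(3/2) ≈ 0.01118.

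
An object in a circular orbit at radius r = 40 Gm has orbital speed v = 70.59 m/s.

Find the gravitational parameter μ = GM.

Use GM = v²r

Convert to SI: r = 40 Gm = 4e+10 m.
For a circular orbit v² = GM/r, so GM = v² · r.
GM = (70.59)² · 4e+10 m³/s² ≈ 1.993e+14 m³/s² = 1.993 × 10^14 m³/s².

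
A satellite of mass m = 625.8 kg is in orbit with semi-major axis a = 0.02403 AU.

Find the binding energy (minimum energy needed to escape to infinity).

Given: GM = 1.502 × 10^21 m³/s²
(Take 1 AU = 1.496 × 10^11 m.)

Convert to SI: a = 0.02403 AU = 3.59489e+09 m.
Total orbital energy is E = −GMm/(2a); binding energy is E_bind = −E = GMm/(2a).
E_bind = 1.502e+21 · 625.8 / (2 · 3.59489e+09) J ≈ 1.307e+14 J = 130.7 TJ.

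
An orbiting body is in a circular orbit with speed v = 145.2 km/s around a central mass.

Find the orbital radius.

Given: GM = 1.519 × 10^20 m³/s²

Convert to SI: v = 145.2 km/s = 145200 m/s.
For a circular orbit, v² = GM / r, so r = GM / v².
r = 1.519e+20 / (145200)² m ≈ 7.205e+09 m = 7.205 × 10^9 m.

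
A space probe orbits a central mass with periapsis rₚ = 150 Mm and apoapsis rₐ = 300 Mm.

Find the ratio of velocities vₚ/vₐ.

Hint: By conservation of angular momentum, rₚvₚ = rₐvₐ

Convert to SI: rₚ = 150 Mm = 1.5e+08 m; rₐ = 300 Mm = 3e+08 m.
Conservation of angular momentum gives rₚvₚ = rₐvₐ, so vₚ/vₐ = rₐ/rₚ.
vₚ/vₐ = 3e+08 / 1.5e+08 ≈ 2.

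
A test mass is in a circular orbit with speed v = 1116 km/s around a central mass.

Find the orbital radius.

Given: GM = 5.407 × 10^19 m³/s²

Convert to SI: v = 1116 km/s = 1.116e+06 m/s.
For a circular orbit, v² = GM / r, so r = GM / v².
r = 5.407e+19 / (1.116e+06)² m ≈ 4.341e+07 m = 4.341 × 10^7 m.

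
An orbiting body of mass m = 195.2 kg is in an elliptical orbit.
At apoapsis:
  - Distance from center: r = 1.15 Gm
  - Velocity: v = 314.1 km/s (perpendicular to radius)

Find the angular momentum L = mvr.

Convert to SI: r = 1.15 Gm = 1.15e+09 m; v = 314.1 km/s = 314100 m/s.
Since v is perpendicular to r, L = m · v · r.
L = 195.2 · 314100 · 1.15e+09 kg·m²/s ≈ 7.051e+16 kg·m²/s.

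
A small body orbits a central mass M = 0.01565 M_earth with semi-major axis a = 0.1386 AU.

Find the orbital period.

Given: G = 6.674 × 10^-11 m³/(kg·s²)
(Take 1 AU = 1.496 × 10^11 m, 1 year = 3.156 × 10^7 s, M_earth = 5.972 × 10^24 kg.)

Convert to SI: a = 0.1386 AU = 2.07346e+10 m; M = 0.01565 M_earth = 9.34618e+22 kg.
GM = G · M = 6.674e-11 · 9.34618e+22 = 6.23764e+12 m³/s².
Kepler's third law: T = 2π √(a³ / GM).
Substituting a = 2.07346e+10 m and GM = 6.23764e+12 m³/s²:
T = 2π √((2.07346e+10)³ / 6.23764e+12) s
T ≈ 7.511e+09 s = 238 years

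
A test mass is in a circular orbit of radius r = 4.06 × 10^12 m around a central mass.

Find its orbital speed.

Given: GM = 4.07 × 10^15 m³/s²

For a circular orbit, gravity supplies the centripetal force, so v = √(GM / r).
v = √(4.07e+15 / 4.06e+12) m/s ≈ 31.66 m/s = 31.66 m/s.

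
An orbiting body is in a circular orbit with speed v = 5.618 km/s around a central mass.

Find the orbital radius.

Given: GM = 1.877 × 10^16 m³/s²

Convert to SI: v = 5.618 km/s = 5618 m/s.
For a circular orbit, v² = GM / r, so r = GM / v².
r = 1.877e+16 / (5618)² m ≈ 5.947e+08 m = 5.947 × 10^8 m.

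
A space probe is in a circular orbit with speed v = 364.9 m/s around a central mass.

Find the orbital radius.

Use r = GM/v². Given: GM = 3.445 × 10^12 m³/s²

For a circular orbit, v² = GM / r, so r = GM / v².
r = 3.445e+12 / (364.9)² m ≈ 2.587e+07 m = 2.587 × 10^7 m.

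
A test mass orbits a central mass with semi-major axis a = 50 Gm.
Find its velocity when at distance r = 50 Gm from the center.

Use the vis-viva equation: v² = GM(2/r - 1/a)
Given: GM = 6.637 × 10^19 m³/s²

Convert to SI: a = 50 Gm = 5e+10 m; r = 50 Gm = 5e+10 m.
Vis-viva: v = √(GM · (2/r − 1/a)).
2/r − 1/a = 2/5e+10 − 1/5e+10 = 2e-11 m⁻¹.
v = √(6.637e+19 · 2e-11) m/s ≈ 3.643e+04 m/s = 36.43 km/s.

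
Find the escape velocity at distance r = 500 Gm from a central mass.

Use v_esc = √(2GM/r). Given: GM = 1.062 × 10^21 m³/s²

Convert to SI: r = 500 Gm = 5e+11 m.
Escape velocity comes from setting total energy to zero: ½v² − GM/r = 0 ⇒ v_esc = √(2GM / r).
v_esc = √(2 · 1.062e+21 / 5e+11) m/s ≈ 6.518e+04 m/s = 65.18 km/s.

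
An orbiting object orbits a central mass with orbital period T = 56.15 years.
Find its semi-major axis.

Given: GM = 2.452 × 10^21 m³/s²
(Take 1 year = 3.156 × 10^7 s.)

Convert to SI: T = 56.15 years = 1.77209e+09 s.
Invert Kepler's third law: a = (GM · T² / (4π²))^(1/3).
Substituting T = 1.77209e+09 s and GM = 2.452e+21 m³/s²:
a = (2.452e+21 · (1.77209e+09)² / (4π²))^(1/3) m
a ≈ 5.799e+12 m = 5.799 Tm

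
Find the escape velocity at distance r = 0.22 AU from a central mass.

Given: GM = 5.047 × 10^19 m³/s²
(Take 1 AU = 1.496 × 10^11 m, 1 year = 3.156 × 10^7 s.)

Convert to SI: r = 0.22 AU = 3.2912e+10 m.
Escape velocity comes from setting total energy to zero: ½v² − GM/r = 0 ⇒ v_esc = √(2GM / r).
v_esc = √(2 · 5.047e+19 / 3.2912e+10) m/s ≈ 5.538e+04 m/s = 11.68 AU/year.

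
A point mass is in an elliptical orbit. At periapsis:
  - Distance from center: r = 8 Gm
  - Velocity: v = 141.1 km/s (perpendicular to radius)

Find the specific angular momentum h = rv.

Convert to SI: r = 8 Gm = 8e+09 m; v = 141.1 km/s = 141100 m/s.
With v perpendicular to r, h = r · v.
h = 8e+09 · 141100 m²/s ≈ 1.129e+15 m²/s.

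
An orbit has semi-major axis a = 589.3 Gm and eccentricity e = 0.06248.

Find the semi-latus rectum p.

Convert to SI: a = 589.3 Gm = 5.893e+11 m.
p = a (1 − e²).
p = 5.893e+11 · (1 − (0.06248)²) = 5.893e+11 · 0.996096 ≈ 5.87e+11 m = 587 Gm.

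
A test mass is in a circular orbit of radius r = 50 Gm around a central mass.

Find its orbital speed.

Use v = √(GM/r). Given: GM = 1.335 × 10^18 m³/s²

Convert to SI: r = 50 Gm = 5e+10 m.
For a circular orbit, gravity supplies the centripetal force, so v = √(GM / r).
v = √(1.335e+18 / 5e+10) m/s ≈ 5167 m/s = 5.167 km/s.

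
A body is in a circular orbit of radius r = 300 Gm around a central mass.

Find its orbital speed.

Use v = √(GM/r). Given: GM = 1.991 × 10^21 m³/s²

Convert to SI: r = 300 Gm = 3e+11 m.
For a circular orbit, gravity supplies the centripetal force, so v = √(GM / r).
v = √(1.991e+21 / 3e+11) m/s ≈ 8.147e+04 m/s = 81.47 km/s.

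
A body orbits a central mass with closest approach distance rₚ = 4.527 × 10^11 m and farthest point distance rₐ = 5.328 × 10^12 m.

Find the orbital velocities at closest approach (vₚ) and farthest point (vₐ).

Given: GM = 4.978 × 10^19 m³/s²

Use the vis-viva equation v² = GM(2/r − 1/a) with a = (rₚ + rₐ)/2 = (4.527e+11 + 5.328e+12)/2 = 2.89035e+12 m.
vₚ = √(GM · (2/rₚ − 1/a)) = √(4.978e+19 · (2/4.527e+11 − 1/2.89035e+12)) m/s ≈ 1.424e+04 m/s = 14.24 km/s.
vₐ = √(GM · (2/rₐ − 1/a)) = √(4.978e+19 · (2/5.328e+12 − 1/2.89035e+12)) m/s ≈ 1210 m/s = 1.21 km/s.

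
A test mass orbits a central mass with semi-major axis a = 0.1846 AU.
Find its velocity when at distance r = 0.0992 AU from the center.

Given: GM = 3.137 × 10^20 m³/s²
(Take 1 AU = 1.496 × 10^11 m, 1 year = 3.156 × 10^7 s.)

Convert to SI: a = 0.1846 AU = 2.76162e+10 m; r = 0.0992 AU = 1.48403e+10 m.
Vis-viva: v = √(GM · (2/r − 1/a)).
2/r − 1/a = 2/1.48403e+10 − 1/2.76162e+10 = 9.85573e-11 m⁻¹.
v = √(3.137e+20 · 9.85573e-11) m/s ≈ 1.758e+05 m/s = 37.09 AU/year.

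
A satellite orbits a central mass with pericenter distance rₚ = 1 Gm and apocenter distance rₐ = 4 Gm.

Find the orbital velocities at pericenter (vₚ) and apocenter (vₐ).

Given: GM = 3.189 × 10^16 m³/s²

Convert to SI: rₚ = 1 Gm = 1e+09 m; rₐ = 4 Gm = 4e+09 m.
Use the vis-viva equation v² = GM(2/r − 1/a) with a = (rₚ + rₐ)/2 = (1e+09 + 4e+09)/2 = 2.5e+09 m.
vₚ = √(GM · (2/rₚ − 1/a)) = √(3.189e+16 · (2/1e+09 − 1/2.5e+09)) m/s ≈ 7143 m/s = 7.143 km/s.
vₐ = √(GM · (2/rₐ − 1/a)) = √(3.189e+16 · (2/4e+09 − 1/2.5e+09)) m/s ≈ 1786 m/s = 1.786 km/s.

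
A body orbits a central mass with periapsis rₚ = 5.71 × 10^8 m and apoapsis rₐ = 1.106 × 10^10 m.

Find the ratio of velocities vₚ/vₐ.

Conservation of angular momentum gives rₚvₚ = rₐvₐ, so vₚ/vₐ = rₐ/rₚ.
vₚ/vₐ = 1.106e+10 / 5.71e+08 ≈ 19.37.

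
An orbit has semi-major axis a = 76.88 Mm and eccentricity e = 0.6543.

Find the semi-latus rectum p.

Convert to SI: a = 76.88 Mm = 7.688e+07 m.
p = a (1 − e²).
p = 7.688e+07 · (1 − (0.6543)²) = 7.688e+07 · 0.571892 ≈ 4.397e+07 m = 43.97 Mm.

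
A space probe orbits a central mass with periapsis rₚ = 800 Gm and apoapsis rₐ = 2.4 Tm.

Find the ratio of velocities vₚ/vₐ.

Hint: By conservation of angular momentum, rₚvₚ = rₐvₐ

Convert to SI: rₚ = 800 Gm = 8e+11 m; rₐ = 2.4 Tm = 2.4e+12 m.
Conservation of angular momentum gives rₚvₚ = rₐvₐ, so vₚ/vₐ = rₐ/rₚ.
vₚ/vₐ = 2.4e+12 / 8e+11 ≈ 3.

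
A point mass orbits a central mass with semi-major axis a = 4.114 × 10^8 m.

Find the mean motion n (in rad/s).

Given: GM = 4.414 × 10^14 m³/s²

n = √(GM / a³).
n = √(4.414e+14 / (4.114e+08)³) rad/s ≈ 2.518e-06 rad/s.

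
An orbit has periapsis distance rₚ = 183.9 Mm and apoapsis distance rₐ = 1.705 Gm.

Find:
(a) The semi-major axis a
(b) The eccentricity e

Convert to SI: rₚ = 183.9 Mm = 1.839e+08 m; rₐ = 1.705 Gm = 1.705e+09 m.
(a) a = (rₚ + rₐ) / 2 = (1.839e+08 + 1.705e+09) / 2 ≈ 9.444e+08 m = 944.5 Mm.
(b) e = (rₐ − rₚ) / (rₐ + rₚ) = (1.705e+09 − 1.839e+08) / (1.705e+09 + 1.839e+08) ≈ 0.8053.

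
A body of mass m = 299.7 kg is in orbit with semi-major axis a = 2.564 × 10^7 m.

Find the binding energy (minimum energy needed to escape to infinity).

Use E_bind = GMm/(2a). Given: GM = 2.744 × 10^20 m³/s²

Total orbital energy is E = −GMm/(2a); binding energy is E_bind = −E = GMm/(2a).
E_bind = 2.744e+20 · 299.7 / (2 · 2.564e+07) J ≈ 1.604e+15 J = 1.604 PJ.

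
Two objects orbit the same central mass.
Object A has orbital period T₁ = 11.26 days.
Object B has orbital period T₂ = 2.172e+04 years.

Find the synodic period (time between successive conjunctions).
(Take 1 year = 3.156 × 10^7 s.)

Convert to SI: T₁ = 11.26 days = 972864 s; T₂ = 2.172e+04 years = 6.85483e+11 s.
T_syn = |T₁ · T₂ / (T₁ − T₂)|.
T_syn = |972864 · 6.85483e+11 / (972864 − 6.85483e+11)| s ≈ 9.729e+05 s = 11.26 days.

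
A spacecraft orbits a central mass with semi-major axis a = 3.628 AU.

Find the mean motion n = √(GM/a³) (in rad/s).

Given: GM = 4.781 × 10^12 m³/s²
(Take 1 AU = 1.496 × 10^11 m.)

Convert to SI: a = 3.628 AU = 5.42749e+11 m.
n = √(GM / a³).
n = √(4.781e+12 / (5.42749e+11)³) rad/s ≈ 5.468e-12 rad/s.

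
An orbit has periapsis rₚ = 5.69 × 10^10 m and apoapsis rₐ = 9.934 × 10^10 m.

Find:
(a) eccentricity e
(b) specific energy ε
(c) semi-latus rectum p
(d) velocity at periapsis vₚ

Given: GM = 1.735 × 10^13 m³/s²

(a) e = (rₐ − rₚ)/(rₐ + rₚ) = (9.934e+10 − 5.69e+10)/(9.934e+10 + 5.69e+10) ≈ 0.2716
(b) With a = (rₚ + rₐ)/2 = 7.812e+10 m, ε = −GM/(2a) = −1.735e+13/(2 · 7.812e+10) J/kg ≈ -111 J/kg
(c) From a = (rₚ + rₐ)/2 = 7.812e+10 m and e = (rₐ − rₚ)/(rₐ + rₚ) = 0.271633, p = a(1 − e²) = 7.812e+10 · (1 − (0.271633)²) ≈ 7.236e+10 m
(d) With a = (rₚ + rₐ)/2 = 7.812e+10 m, vₚ = √(GM (2/rₚ − 1/a)) = √(1.735e+13 · (2/5.69e+10 − 1/7.812e+10)) m/s ≈ 19.69 m/s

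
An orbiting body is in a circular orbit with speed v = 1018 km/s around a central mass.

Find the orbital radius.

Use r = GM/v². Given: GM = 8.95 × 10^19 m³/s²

Convert to SI: v = 1018 km/s = 1.018e+06 m/s.
For a circular orbit, v² = GM / r, so r = GM / v².
r = 8.95e+19 / (1.018e+06)² m ≈ 8.636e+07 m = 8.636 × 10^7 m.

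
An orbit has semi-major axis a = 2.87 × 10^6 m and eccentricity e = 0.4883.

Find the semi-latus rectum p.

p = a (1 − e²).
p = 2.87e+06 · (1 − (0.4883)²) = 2.87e+06 · 0.761563 ≈ 2.186e+06 m = 2.186 × 10^6 m.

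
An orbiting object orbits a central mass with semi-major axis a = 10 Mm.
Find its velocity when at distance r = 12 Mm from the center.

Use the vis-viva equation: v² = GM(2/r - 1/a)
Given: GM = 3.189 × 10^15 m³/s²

Convert to SI: a = 10 Mm = 1e+07 m; r = 12 Mm = 1.2e+07 m.
Vis-viva: v = √(GM · (2/r − 1/a)).
2/r − 1/a = 2/1.2e+07 − 1/1e+07 = 6.66667e-08 m⁻¹.
v = √(3.189e+15 · 6.66667e-08) m/s ≈ 1.458e+04 m/s = 14.58 km/s.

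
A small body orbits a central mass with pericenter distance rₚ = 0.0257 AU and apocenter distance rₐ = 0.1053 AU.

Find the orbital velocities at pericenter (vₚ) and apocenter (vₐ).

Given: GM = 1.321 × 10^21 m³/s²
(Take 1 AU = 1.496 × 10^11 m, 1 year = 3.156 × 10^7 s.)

Convert to SI: rₚ = 0.0257 AU = 3.84472e+09 m; rₐ = 0.1053 AU = 1.57529e+10 m.
Use the vis-viva equation v² = GM(2/r − 1/a) with a = (rₚ + rₐ)/2 = (3.84472e+09 + 1.57529e+10)/2 = 9.7988e+09 m.
vₚ = √(GM · (2/rₚ − 1/a)) = √(1.321e+21 · (2/3.84472e+09 − 1/9.7988e+09)) m/s ≈ 7.432e+05 m/s = 156.8 AU/year.
vₐ = √(GM · (2/rₐ − 1/a)) = √(1.321e+21 · (2/1.57529e+10 − 1/9.7988e+09)) m/s ≈ 1.814e+05 m/s = 38.27 AU/year.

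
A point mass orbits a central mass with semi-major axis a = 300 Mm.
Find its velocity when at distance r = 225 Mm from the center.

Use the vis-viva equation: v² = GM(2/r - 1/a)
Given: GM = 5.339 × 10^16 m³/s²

Convert to SI: a = 300 Mm = 3e+08 m; r = 225 Mm = 2.25e+08 m.
Vis-viva: v = √(GM · (2/r − 1/a)).
2/r − 1/a = 2/2.25e+08 − 1/3e+08 = 5.55556e-09 m⁻¹.
v = √(5.339e+16 · 5.55556e-09) m/s ≈ 1.722e+04 m/s = 17.22 km/s.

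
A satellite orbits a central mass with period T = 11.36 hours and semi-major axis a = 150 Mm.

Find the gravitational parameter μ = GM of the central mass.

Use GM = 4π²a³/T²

Convert to SI: T = 11.36 hours = 40896 s; a = 150 Mm = 1.5e+08 m.
GM = 4π² · a³ / T².
GM = 4π² · (1.5e+08)³ / (40896)² m³/s² ≈ 7.967e+16 m³/s² = 7.967 × 10^16 m³/s².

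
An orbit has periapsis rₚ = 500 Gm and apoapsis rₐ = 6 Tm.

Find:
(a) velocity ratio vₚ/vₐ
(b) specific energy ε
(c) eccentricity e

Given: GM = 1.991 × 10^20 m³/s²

Convert to SI: rₚ = 500 Gm = 5e+11 m; rₐ = 6 Tm = 6e+12 m.
(a) Conservation of angular momentum (rₚvₚ = rₐvₐ) gives vₚ/vₐ = rₐ/rₚ = 6e+12/5e+11 ≈ 12
(b) With a = (rₚ + rₐ)/2 = 3.25e+12 m, ε = −GM/(2a) = −1.991e+20/(2 · 3.25e+12) J/kg ≈ -3.063e+07 J/kg
(c) e = (rₐ − rₚ)/(rₐ + rₚ) = (6e+12 − 5e+11)/(6e+12 + 5e+11) ≈ 0.8462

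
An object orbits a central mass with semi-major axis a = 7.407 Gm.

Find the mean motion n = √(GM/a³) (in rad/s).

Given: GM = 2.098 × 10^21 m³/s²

Convert to SI: a = 7.407 Gm = 7.407e+09 m.
n = √(GM / a³).
n = √(2.098e+21 / (7.407e+09)³) rad/s ≈ 7.185e-05 rad/s.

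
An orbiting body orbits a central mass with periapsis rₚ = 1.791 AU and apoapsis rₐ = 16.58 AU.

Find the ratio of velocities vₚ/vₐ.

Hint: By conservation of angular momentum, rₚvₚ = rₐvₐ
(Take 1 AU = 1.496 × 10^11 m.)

Convert to SI: rₚ = 1.791 AU = 2.67934e+11 m; rₐ = 16.58 AU = 2.48037e+12 m.
Conservation of angular momentum gives rₚvₚ = rₐvₐ, so vₚ/vₐ = rₐ/rₚ.
vₚ/vₐ = 2.48037e+12 / 2.67934e+11 ≈ 9.257.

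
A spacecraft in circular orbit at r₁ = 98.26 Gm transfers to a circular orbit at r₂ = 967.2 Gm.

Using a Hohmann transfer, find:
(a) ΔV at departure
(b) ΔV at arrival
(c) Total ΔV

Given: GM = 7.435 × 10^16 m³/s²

Convert to SI: r₁ = 98.26 Gm = 9.826e+10 m; r₂ = 967.2 Gm = 9.672e+11 m.
Transfer semi-major axis: a_t = (r₁ + r₂)/2 = (9.826e+10 + 9.672e+11)/2 = 5.3273e+11 m.
Circular speeds: v₁ = √(GM/r₁) = 869.866 m/s, v₂ = √(GM/r₂) = 277.257 m/s.
Transfer speeds (vis-viva v² = GM(2/r − 1/a_t)): v₁ᵗ = 1172.08 m/s, v₂ᵗ = 119.074 m/s.
(a) ΔV₁ = |v₁ᵗ − v₁| ≈ 302.2 m/s = 302.2 m/s.
(b) ΔV₂ = |v₂ − v₂ᵗ| ≈ 158.2 m/s = 158.2 m/s.
(c) ΔV_total = ΔV₁ + ΔV₂ ≈ 460.4 m/s = 460.4 m/s.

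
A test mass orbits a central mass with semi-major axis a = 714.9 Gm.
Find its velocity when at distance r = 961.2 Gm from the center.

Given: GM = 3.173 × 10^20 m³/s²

Convert to SI: a = 714.9 Gm = 7.149e+11 m; r = 961.2 Gm = 9.612e+11 m.
Vis-viva: v = √(GM · (2/r − 1/a)).
2/r − 1/a = 2/9.612e+11 − 1/7.149e+11 = 6.81935e-13 m⁻¹.
v = √(3.173e+20 · 6.81935e-13) m/s ≈ 1.471e+04 m/s = 14.71 km/s.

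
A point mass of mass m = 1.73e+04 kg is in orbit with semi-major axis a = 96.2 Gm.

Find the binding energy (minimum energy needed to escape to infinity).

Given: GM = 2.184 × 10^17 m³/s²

Convert to SI: a = 96.2 Gm = 9.62e+10 m.
Total orbital energy is E = −GMm/(2a); binding energy is E_bind = −E = GMm/(2a).
E_bind = 2.184e+17 · 1.73e+04 / (2 · 9.62e+10) J ≈ 1.964e+10 J = 19.64 GJ.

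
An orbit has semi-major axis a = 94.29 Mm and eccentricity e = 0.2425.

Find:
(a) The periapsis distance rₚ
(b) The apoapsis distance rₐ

Convert to SI: a = 94.29 Mm = 9.429e+07 m.
(a) rₚ = a(1 − e) = 9.429e+07 · (1 − 0.2425) = 9.429e+07 · 0.7575 ≈ 7.142e+07 m = 71.42 Mm.
(b) rₐ = a(1 + e) = 9.429e+07 · (1 + 0.2425) = 9.429e+07 · 1.2425 ≈ 1.172e+08 m = 117.2 Mm.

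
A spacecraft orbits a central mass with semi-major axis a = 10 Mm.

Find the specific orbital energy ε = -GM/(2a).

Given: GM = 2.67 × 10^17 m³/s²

Convert to SI: a = 10 Mm = 1e+07 m.
ε = −GM / (2a).
ε = −2.67e+17 / (2 · 1e+07) J/kg ≈ -1.335e+10 J/kg = -13.35 GJ/kg.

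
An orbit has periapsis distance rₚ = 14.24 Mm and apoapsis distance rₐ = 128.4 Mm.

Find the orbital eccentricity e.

Convert to SI: rₚ = 14.24 Mm = 1.424e+07 m; rₐ = 128.4 Mm = 1.284e+08 m.
e = (rₐ − rₚ) / (rₐ + rₚ).
e = (1.284e+08 − 1.424e+07) / (1.284e+08 + 1.424e+07) = 1.1416e+08 / 1.4264e+08 ≈ 0.8003.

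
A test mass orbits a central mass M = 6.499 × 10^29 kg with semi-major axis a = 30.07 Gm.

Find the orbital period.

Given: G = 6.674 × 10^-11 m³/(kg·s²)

Convert to SI: a = 30.07 Gm = 3.007e+10 m.
GM = G · M = 6.674e-11 · 6.499e+29 = 4.33743e+19 m³/s².
Kepler's third law: T = 2π √(a³ / GM).
Substituting a = 3.007e+10 m and GM = 4.33743e+19 m³/s²:
T = 2π √((3.007e+10)³ / 4.33743e+19) s
T ≈ 4.975e+06 s = 57.58 days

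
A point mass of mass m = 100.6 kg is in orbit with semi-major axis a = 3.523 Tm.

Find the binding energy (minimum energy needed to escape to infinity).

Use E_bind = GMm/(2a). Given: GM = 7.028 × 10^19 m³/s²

Convert to SI: a = 3.523 Tm = 3.523e+12 m.
Total orbital energy is E = −GMm/(2a); binding energy is E_bind = −E = GMm/(2a).
E_bind = 7.028e+19 · 100.6 / (2 · 3.523e+12) J ≈ 1.003e+09 J = 1.003 GJ.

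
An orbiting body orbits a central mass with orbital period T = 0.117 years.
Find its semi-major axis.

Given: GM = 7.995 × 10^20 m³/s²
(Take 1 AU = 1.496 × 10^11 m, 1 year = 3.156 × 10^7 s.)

Convert to SI: T = 0.117 years = 3.69252e+06 s.
Invert Kepler's third law: a = (GM · T² / (4π²))^(1/3).
Substituting T = 3.69252e+06 s and GM = 7.995e+20 m³/s²:
a = (7.995e+20 · (3.69252e+06)² / (4π²))^(1/3) m
a ≈ 6.512e+10 m = 0.4353 AU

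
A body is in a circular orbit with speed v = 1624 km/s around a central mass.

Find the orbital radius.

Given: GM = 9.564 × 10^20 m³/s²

Convert to SI: v = 1624 km/s = 1.624e+06 m/s.
For a circular orbit, v² = GM / r, so r = GM / v².
r = 9.564e+20 / (1.624e+06)² m ≈ 3.626e+08 m = 362.6 Mm.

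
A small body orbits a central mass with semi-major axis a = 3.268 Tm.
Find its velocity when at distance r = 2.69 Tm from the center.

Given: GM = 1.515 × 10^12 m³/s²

Convert to SI: a = 3.268 Tm = 3.268e+12 m; r = 2.69 Tm = 2.69e+12 m.
Vis-viva: v = √(GM · (2/r − 1/a)).
2/r − 1/a = 2/2.69e+12 − 1/3.268e+12 = 4.37497e-13 m⁻¹.
v = √(1.515e+12 · 4.37497e-13) m/s ≈ 0.8141 m/s = 0.8141 m/s.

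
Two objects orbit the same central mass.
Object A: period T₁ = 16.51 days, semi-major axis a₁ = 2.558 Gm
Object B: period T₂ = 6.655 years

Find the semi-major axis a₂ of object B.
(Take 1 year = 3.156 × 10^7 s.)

Convert to SI: T₁ = 16.51 days = 1.42646e+06 s; a₁ = 2.558 Gm = 2.558e+09 m; T₂ = 6.655 years = 2.10032e+08 s.
Kepler's third law: (T₁/T₂)² = (a₁/a₂)³ ⇒ a₂ = a₁ · (T₂/T₁)^(2/3).
T₂/T₁ = 2.10032e+08 / 1.42646e+06 = 147.239.
a₂ = 2.558e+09 · (147.239)^(2/3) m ≈ 7.133e+10 m = 71.33 Gm.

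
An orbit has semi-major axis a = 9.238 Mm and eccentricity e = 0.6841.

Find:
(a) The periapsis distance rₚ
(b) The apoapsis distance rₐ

Convert to SI: a = 9.238 Mm = 9.238e+06 m.
(a) rₚ = a(1 − e) = 9.238e+06 · (1 − 0.6841) = 9.238e+06 · 0.3159 ≈ 2.918e+06 m = 2.918 Mm.
(b) rₐ = a(1 + e) = 9.238e+06 · (1 + 0.6841) = 9.238e+06 · 1.6841 ≈ 1.556e+07 m = 15.56 Mm.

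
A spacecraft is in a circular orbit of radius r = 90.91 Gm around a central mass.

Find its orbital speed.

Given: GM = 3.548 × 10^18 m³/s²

Convert to SI: r = 90.91 Gm = 9.091e+10 m.
For a circular orbit, gravity supplies the centripetal force, so v = √(GM / r).
v = √(3.548e+18 / 9.091e+10) m/s ≈ 6247 m/s = 6.247 km/s.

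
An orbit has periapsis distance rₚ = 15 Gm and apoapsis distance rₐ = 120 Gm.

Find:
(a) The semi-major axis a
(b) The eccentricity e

Convert to SI: rₚ = 15 Gm = 1.5e+10 m; rₐ = 120 Gm = 1.2e+11 m.
(a) a = (rₚ + rₐ) / 2 = (1.5e+10 + 1.2e+11) / 2 ≈ 6.75e+10 m = 67.5 Gm.
(b) e = (rₐ − rₚ) / (rₐ + rₚ) = (1.2e+11 − 1.5e+10) / (1.2e+11 + 1.5e+10) ≈ 0.7778.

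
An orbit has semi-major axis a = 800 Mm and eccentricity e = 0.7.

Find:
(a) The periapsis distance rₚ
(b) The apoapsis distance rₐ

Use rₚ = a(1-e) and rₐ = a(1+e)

Convert to SI: a = 800 Mm = 8e+08 m.
(a) rₚ = a(1 − e) = 8e+08 · (1 − 0.7) = 8e+08 · 0.3 ≈ 2.4e+08 m = 240 Mm.
(b) rₐ = a(1 + e) = 8e+08 · (1 + 0.7) = 8e+08 · 1.7 ≈ 1.36e+09 m = 1.36 Gm.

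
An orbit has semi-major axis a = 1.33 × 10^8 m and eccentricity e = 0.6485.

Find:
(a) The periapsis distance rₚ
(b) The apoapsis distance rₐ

(a) rₚ = a(1 − e) = 1.33e+08 · (1 − 0.6485) = 1.33e+08 · 0.3515 ≈ 4.675e+07 m = 4.675 × 10^7 m.
(b) rₐ = a(1 + e) = 1.33e+08 · (1 + 0.6485) = 1.33e+08 · 1.6485 ≈ 2.193e+08 m = 2.193 × 10^8 m.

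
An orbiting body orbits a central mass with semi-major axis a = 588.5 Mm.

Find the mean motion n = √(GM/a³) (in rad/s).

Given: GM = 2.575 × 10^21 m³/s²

Convert to SI: a = 588.5 Mm = 5.885e+08 m.
n = √(GM / a³).
n = √(2.575e+21 / (5.885e+08)³) rad/s ≈ 0.003554 rad/s.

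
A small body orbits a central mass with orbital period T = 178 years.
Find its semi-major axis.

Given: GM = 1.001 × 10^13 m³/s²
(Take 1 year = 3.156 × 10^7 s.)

Convert to SI: T = 178 years = 5.61768e+09 s.
Invert Kepler's third law: a = (GM · T² / (4π²))^(1/3).
Substituting T = 5.61768e+09 s and GM = 1.001e+13 m³/s²:
a = (1.001e+13 · (5.61768e+09)² / (4π²))^(1/3) m
a ≈ 2e+10 m = 20 Gm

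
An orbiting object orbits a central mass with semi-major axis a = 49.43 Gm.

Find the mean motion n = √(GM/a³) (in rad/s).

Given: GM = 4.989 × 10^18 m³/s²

Convert to SI: a = 49.43 Gm = 4.943e+10 m.
n = √(GM / a³).
n = √(4.989e+18 / (4.943e+10)³) rad/s ≈ 2.032e-07 rad/s.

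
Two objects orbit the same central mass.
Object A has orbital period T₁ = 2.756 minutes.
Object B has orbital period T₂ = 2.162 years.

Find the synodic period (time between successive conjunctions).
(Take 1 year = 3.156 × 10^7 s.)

Convert to SI: T₁ = 2.756 minutes = 165.36 s; T₂ = 2.162 years = 6.82327e+07 s.
T_syn = |T₁ · T₂ / (T₁ − T₂)|.
T_syn = |165.36 · 6.82327e+07 / (165.36 − 6.82327e+07)| s ≈ 165.4 s = 2.756 minutes.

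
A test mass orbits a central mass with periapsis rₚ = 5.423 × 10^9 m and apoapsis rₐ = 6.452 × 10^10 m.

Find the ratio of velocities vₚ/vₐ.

Conservation of angular momentum gives rₚvₚ = rₐvₐ, so vₚ/vₐ = rₐ/rₚ.
vₚ/vₐ = 6.452e+10 / 5.423e+09 ≈ 11.9.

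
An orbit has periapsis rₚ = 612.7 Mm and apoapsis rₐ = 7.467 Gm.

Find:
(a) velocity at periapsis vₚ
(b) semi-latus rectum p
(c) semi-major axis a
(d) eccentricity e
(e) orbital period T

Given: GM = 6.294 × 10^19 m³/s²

Convert to SI: rₚ = 612.7 Mm = 6.127e+08 m; rₐ = 7.467 Gm = 7.467e+09 m.
(a) With a = (rₚ + rₐ)/2 = 4.03985e+09 m, vₚ = √(GM (2/rₚ − 1/a)) = √(6.294e+19 · (2/6.127e+08 − 1/4.03985e+09)) m/s ≈ 4.357e+05 m/s
(b) From a = (rₚ + rₐ)/2 = 4.03985e+09 m and e = (rₐ − rₚ)/(rₐ + rₚ) = 0.848336, p = a(1 − e²) = 4.03985e+09 · (1 − (0.848336)²) ≈ 1.132e+09 m
(c) a = (rₚ + rₐ)/2 = (6.127e+08 + 7.467e+09)/2 ≈ 4.04e+09 m
(d) e = (rₐ − rₚ)/(rₐ + rₚ) = (7.467e+09 − 6.127e+08)/(7.467e+09 + 6.127e+08) ≈ 0.8483
(e) With a = (rₚ + rₐ)/2 = 4.03985e+09 m, T = 2π √(a³/GM) = 2π √((4.03985e+09)³/6.294e+19) s ≈ 2.034e+05 s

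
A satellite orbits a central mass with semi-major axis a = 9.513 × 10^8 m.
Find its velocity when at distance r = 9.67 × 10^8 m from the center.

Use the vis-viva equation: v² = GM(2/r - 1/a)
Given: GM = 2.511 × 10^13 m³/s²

Vis-viva: v = √(GM · (2/r − 1/a)).
2/r − 1/a = 2/9.67e+08 − 1/9.513e+08 = 1.01706e-09 m⁻¹.
v = √(2.511e+13 · 1.01706e-09) m/s ≈ 159.8 m/s = 159.8 m/s.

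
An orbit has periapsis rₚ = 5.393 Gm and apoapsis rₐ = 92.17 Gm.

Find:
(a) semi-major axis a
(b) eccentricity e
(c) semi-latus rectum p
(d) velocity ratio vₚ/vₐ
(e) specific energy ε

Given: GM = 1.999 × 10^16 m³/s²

Convert to SI: rₚ = 5.393 Gm = 5.393e+09 m; rₐ = 92.17 Gm = 9.217e+10 m.
(a) a = (rₚ + rₐ)/2 = (5.393e+09 + 9.217e+10)/2 ≈ 4.878e+10 m
(b) e = (rₐ − rₚ)/(rₐ + rₚ) = (9.217e+10 − 5.393e+09)/(9.217e+10 + 5.393e+09) ≈ 0.8894
(c) From a = (rₚ + rₐ)/2 = 4.87815e+10 m and e = (rₐ − rₚ)/(rₐ + rₚ) = 0.889446, p = a(1 − e²) = 4.87815e+10 · (1 − (0.889446)²) ≈ 1.019e+10 m
(d) Conservation of angular momentum (rₚvₚ = rₐvₐ) gives vₚ/vₐ = rₐ/rₚ = 9.217e+10/5.393e+09 ≈ 17.09
(e) With a = (rₚ + rₐ)/2 = 4.87815e+10 m, ε = −GM/(2a) = −1.999e+16/(2 · 4.87815e+10) J/kg ≈ -2.049e+05 J/kg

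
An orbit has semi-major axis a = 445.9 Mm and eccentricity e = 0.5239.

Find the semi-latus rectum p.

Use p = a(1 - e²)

Convert to SI: a = 445.9 Mm = 4.459e+08 m.
p = a (1 − e²).
p = 4.459e+08 · (1 − (0.5239)²) = 4.459e+08 · 0.725529 ≈ 3.235e+08 m = 323.5 Mm.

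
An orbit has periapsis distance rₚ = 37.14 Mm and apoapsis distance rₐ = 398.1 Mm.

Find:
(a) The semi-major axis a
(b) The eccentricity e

Convert to SI: rₚ = 37.14 Mm = 3.714e+07 m; rₐ = 398.1 Mm = 3.981e+08 m.
(a) a = (rₚ + rₐ) / 2 = (3.714e+07 + 3.981e+08) / 2 ≈ 2.176e+08 m = 217.6 Mm.
(b) e = (rₐ − rₚ) / (rₐ + rₚ) = (3.981e+08 − 3.714e+07) / (3.981e+08 + 3.714e+07) ≈ 0.8293.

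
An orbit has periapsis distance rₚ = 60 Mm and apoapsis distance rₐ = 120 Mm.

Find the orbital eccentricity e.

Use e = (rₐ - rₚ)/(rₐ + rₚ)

Convert to SI: rₚ = 60 Mm = 6e+07 m; rₐ = 120 Mm = 1.2e+08 m.
e = (rₐ − rₚ) / (rₐ + rₚ).
e = (1.2e+08 − 6e+07) / (1.2e+08 + 6e+07) = 6e+07 / 1.8e+08 ≈ 0.3333.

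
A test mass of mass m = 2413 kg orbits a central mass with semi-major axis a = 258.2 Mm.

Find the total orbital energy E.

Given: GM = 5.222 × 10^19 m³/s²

Convert to SI: a = 258.2 Mm = 2.582e+08 m.
E = −GMm / (2a).
E = −5.222e+19 · 2413 / (2 · 2.582e+08) J ≈ -2.44e+14 J = -244 TJ.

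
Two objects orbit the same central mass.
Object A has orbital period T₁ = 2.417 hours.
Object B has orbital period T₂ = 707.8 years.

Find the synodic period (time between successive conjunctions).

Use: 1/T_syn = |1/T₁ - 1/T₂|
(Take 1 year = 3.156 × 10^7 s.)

Convert to SI: T₁ = 2.417 hours = 8701.2 s; T₂ = 707.8 years = 2.23382e+10 s.
T_syn = |T₁ · T₂ / (T₁ − T₂)|.
T_syn = |8701.2 · 2.23382e+10 / (8701.2 − 2.23382e+10)| s ≈ 8701 s = 2.417 hours.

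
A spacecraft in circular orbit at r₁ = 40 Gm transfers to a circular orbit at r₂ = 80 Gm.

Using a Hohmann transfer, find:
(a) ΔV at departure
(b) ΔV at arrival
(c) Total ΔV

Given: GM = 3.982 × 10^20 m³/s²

Convert to SI: r₁ = 40 Gm = 4e+10 m; r₂ = 80 Gm = 8e+10 m.
Transfer semi-major axis: a_t = (r₁ + r₂)/2 = (4e+10 + 8e+10)/2 = 6e+10 m.
Circular speeds: v₁ = √(GM/r₁) = 99774.7 m/s, v₂ = √(GM/r₂) = 70551.4 m/s.
Transfer speeds (vis-viva v² = GM(2/r − 1/a_t)): v₁ᵗ = 115210 m/s, v₂ᵗ = 57605 m/s.
(a) ΔV₁ = |v₁ᵗ − v₁| ≈ 1.544e+04 m/s = 15.44 km/s.
(b) ΔV₂ = |v₂ − v₂ᵗ| ≈ 1.295e+04 m/s = 12.95 km/s.
(c) ΔV_total = ΔV₁ + ΔV₂ ≈ 2.838e+04 m/s = 28.38 km/s.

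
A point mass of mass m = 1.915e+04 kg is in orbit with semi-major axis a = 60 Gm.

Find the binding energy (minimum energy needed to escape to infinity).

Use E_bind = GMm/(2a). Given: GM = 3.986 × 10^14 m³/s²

Convert to SI: a = 60 Gm = 6e+10 m.
Total orbital energy is E = −GMm/(2a); binding energy is E_bind = −E = GMm/(2a).
E_bind = 3.986e+14 · 1.915e+04 / (2 · 6e+10) J ≈ 6.361e+07 J = 63.61 MJ.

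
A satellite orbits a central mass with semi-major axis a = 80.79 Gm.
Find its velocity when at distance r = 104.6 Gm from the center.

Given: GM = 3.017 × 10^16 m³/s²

Convert to SI: a = 80.79 Gm = 8.079e+10 m; r = 104.6 Gm = 1.046e+11 m.
Vis-viva: v = √(GM · (2/r − 1/a)).
2/r − 1/a = 2/1.046e+11 − 1/8.079e+10 = 6.74269e-12 m⁻¹.
v = √(3.017e+16 · 6.74269e-12) m/s ≈ 451 m/s = 451 m/s.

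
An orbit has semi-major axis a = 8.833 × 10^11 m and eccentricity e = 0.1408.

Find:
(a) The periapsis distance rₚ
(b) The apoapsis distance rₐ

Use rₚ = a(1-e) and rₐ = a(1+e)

(a) rₚ = a(1 − e) = 8.833e+11 · (1 − 0.1408) = 8.833e+11 · 0.8592 ≈ 7.589e+11 m = 7.589 × 10^11 m.
(b) rₐ = a(1 + e) = 8.833e+11 · (1 + 0.1408) = 8.833e+11 · 1.1408 ≈ 1.008e+12 m = 1.008 × 10^12 m.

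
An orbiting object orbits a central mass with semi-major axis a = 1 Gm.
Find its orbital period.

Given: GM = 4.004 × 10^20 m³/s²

Convert to SI: a = 1 Gm = 1e+09 m.
Kepler's third law: T = 2π √(a³ / GM).
Substituting a = 1e+09 m and GM = 4.004e+20 m³/s²:
T = 2π √((1e+09)³ / 4.004e+20) s
T ≈ 9930 s = 2.758 hours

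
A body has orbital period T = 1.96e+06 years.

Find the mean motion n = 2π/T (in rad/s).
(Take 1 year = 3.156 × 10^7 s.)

Convert to SI: T = 1.96e+06 years = 6.18576e+13 s.
n = 2π / T.
n = 2π / 6.18576e+13 s ≈ 1.016e-13 rad/s.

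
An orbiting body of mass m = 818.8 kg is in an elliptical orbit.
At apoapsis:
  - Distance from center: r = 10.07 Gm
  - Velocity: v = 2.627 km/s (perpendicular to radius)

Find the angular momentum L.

Convert to SI: r = 10.07 Gm = 1.007e+10 m; v = 2.627 km/s = 2627 m/s.
Since v is perpendicular to r, L = m · v · r.
L = 818.8 · 2627 · 1.007e+10 kg·m²/s ≈ 2.166e+16 kg·m²/s.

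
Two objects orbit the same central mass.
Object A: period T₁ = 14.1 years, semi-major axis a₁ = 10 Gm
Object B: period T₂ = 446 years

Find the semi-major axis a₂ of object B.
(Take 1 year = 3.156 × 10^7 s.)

Convert to SI: T₁ = 14.1 years = 4.44996e+08 s; a₁ = 10 Gm = 1e+10 m; T₂ = 446 years = 1.40758e+10 s.
Kepler's third law: (T₁/T₂)² = (a₁/a₂)³ ⇒ a₂ = a₁ · (T₂/T₁)^(2/3).
T₂/T₁ = 1.40758e+10 / 4.44996e+08 = 31.6312.
a₂ = 1e+10 · (31.6312)^(2/3) m ≈ 1e+11 m = 100 Gm.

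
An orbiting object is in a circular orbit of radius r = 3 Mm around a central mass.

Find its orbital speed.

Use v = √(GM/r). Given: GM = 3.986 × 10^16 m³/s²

Convert to SI: r = 3 Mm = 3e+06 m.
For a circular orbit, gravity supplies the centripetal force, so v = √(GM / r).
v = √(3.986e+16 / 3e+06) m/s ≈ 1.153e+05 m/s = 115.3 km/s.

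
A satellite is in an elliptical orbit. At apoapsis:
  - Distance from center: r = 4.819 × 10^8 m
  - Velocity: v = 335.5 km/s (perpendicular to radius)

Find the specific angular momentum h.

Convert to SI: v = 335.5 km/s = 335500 m/s.
With v perpendicular to r, h = r · v.
h = 4.819e+08 · 335500 m²/s ≈ 1.617e+14 m²/s.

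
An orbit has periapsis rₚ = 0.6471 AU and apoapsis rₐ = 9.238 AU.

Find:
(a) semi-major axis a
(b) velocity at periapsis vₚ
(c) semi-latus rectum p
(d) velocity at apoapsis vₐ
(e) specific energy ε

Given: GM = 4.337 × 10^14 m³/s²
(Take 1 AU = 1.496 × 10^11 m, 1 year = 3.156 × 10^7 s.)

Convert to SI: rₚ = 0.6471 AU = 9.68062e+10 m; rₐ = 9.238 AU = 1.382e+12 m.
(a) a = (rₚ + rₐ)/2 = (9.68062e+10 + 1.382e+12)/2 ≈ 7.394e+11 m
(b) With a = (rₚ + rₐ)/2 = 7.39405e+11 m, vₚ = √(GM (2/rₚ − 1/a)) = √(4.337e+14 · (2/9.68062e+10 − 1/7.39405e+11)) m/s ≈ 91.51 m/s
(c) From a = (rₚ + rₐ)/2 = 7.39405e+11 m and e = (rₐ − rₚ)/(rₐ + rₚ) = 0.869076, p = a(1 − e²) = 7.39405e+11 · (1 − (0.869076)²) ≈ 1.809e+11 m
(d) With a = (rₚ + rₐ)/2 = 7.39405e+11 m, vₐ = √(GM (2/rₐ − 1/a)) = √(4.337e+14 · (2/1.382e+12 − 1/7.39405e+11)) m/s ≈ 6.41 m/s
(e) With a = (rₚ + rₐ)/2 = 7.39405e+11 m, ε = −GM/(2a) = −4.337e+14/(2 · 7.39405e+11) J/kg ≈ -293.3 J/kg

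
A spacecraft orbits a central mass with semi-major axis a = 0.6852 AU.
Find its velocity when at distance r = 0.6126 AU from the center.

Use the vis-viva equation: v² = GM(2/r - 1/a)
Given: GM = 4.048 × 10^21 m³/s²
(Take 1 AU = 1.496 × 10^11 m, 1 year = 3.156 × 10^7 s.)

Convert to SI: a = 0.6852 AU = 1.02506e+11 m; r = 0.6126 AU = 9.1645e+10 m.
Vis-viva: v = √(GM · (2/r − 1/a)).
2/r − 1/a = 2/9.1645e+10 − 1/1.02506e+11 = 1.20678e-11 m⁻¹.
v = √(4.048e+21 · 1.20678e-11) m/s ≈ 2.21e+05 m/s = 46.63 AU/year.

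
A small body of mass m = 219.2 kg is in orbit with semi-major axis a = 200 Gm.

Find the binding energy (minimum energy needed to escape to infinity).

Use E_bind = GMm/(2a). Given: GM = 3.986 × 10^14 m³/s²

Convert to SI: a = 200 Gm = 2e+11 m.
Total orbital energy is E = −GMm/(2a); binding energy is E_bind = −E = GMm/(2a).
E_bind = 3.986e+14 · 219.2 / (2 · 2e+11) J ≈ 2.184e+05 J = 218.4 kJ.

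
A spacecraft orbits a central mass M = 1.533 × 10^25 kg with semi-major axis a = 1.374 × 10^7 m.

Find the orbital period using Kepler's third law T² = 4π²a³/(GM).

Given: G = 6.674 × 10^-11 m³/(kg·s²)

GM = G · M = 6.674e-11 · 1.533e+25 = 1.02312e+15 m³/s².
Kepler's third law: T = 2π √(a³ / GM).
Substituting a = 1.374e+07 m and GM = 1.02312e+15 m³/s²:
T = 2π √((1.374e+07)³ / 1.02312e+15) s
T ≈ 1e+04 s = 2.779 hours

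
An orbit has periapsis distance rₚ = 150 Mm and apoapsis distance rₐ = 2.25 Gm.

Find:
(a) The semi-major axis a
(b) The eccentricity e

Convert to SI: rₚ = 150 Mm = 1.5e+08 m; rₐ = 2.25 Gm = 2.25e+09 m.
(a) a = (rₚ + rₐ) / 2 = (1.5e+08 + 2.25e+09) / 2 ≈ 1.2e+09 m = 1.2 Gm.
(b) e = (rₐ − rₚ) / (rₐ + rₚ) = (2.25e+09 − 1.5e+08) / (2.25e+09 + 1.5e+08) ≈ 0.875.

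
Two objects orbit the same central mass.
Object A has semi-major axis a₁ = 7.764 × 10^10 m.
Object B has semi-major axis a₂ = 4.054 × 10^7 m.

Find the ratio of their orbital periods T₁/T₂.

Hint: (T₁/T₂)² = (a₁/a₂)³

From Kepler's third law, (T₁/T₂)² = (a₁/a₂)³, so T₁/T₂ = (a₁/a₂)^(3/2).
a₁/a₂ = 7.764e+10 / 4.054e+07 = 1915.15.
T₁/T₂ = (1915.15)^(3/2) ≈ 8.381e+04.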